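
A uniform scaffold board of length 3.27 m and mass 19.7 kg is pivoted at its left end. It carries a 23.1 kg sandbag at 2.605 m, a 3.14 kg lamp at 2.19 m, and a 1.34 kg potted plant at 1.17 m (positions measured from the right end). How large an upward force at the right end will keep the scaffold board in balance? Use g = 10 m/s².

Sum moments about the left end (the unknown pivot reaction has zero arm there).
Beam weight: 19.7 × 10 = 197 N down at 1.635 m → arm 1.635 m, τ = 197 × 1.635 = 322.1 N·m clockwise.
Sandbag: 23.1 × 10 = 231 N down at 2.605 m → arm 0.665 m, τ = 231 × 0.665 = 153.6 N·m clockwise.
Lamp: 3.14 × 10 = 31.4 N down at 2.19 m → arm 1.08 m, τ = 31.4 × 1.08 = 33.91 N·m clockwise.
Potted plant: 1.34 × 10 = 13.4 N down at 1.17 m → arm 2.1 m, τ = 13.4 × 2.1 = 28.14 N·m clockwise.
Net moment of the loads = 537.8 N·m clockwise.
The upward force F acts at the right end, arm 3.27 m, giving F × 3.27 counterclockwise.
Στ = 0 ⇒ F × 3.27 = 537.8 ⇒ F = 537.8 / 3.27 = 164 N.

F ≈ 164 N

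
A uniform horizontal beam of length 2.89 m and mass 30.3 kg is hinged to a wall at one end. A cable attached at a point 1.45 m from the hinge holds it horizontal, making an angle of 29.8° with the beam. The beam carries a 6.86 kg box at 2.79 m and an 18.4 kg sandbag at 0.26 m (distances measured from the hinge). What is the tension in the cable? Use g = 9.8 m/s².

T ≈ 921 N

Take moments about the hinge.
Beam weight: 30.3 × 9.8 = 296.9 N down at 1.445 m → arm 1.445 m, τ = 296.9 × 1.445 = 429 N·m clockwise.
Box: 6.86 × 9.8 = 67.23 N down at 2.79 m → arm 2.79 m, τ = 67.23 × 2.79 = 187.6 N·m clockwise.
Sandbag: 18.4 × 9.8 = 180.3 N down at 0.26 m → arm 0.26 m, τ = 180.3 × 0.26 = 46.88 N·m clockwise.
Total clockwise load moment = 663.5 N·m.
The cable tension T acts at 1.45 m; only its component perpendicular to the beam, T sinθ, produces torque. sin 29.8° = 0.497.
Setting net torque to zero: T × 1.45 × 0.497 = 663.5 → T = 663.5 / 0.7207 = 921 N.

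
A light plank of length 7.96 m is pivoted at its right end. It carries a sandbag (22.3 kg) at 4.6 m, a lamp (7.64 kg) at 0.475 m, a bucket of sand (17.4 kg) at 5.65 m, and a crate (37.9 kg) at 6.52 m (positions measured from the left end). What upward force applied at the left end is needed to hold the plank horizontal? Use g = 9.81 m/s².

F ≈ 280 N

Take moments about the right end.
Sandbag: 22.3 × 9.81 = 218.8 N down at 4.6 m → arm 3.36 m, τ = 218.8 × 3.36 = 735.2 N·m counterclockwise.
Lamp: 7.64 × 9.81 = 74.95 N down at 0.475 m → arm 7.485 m, τ = 74.95 × 7.485 = 561 N·m counterclockwise.
Bucket of sand: 17.4 × 9.81 = 170.7 N down at 5.65 m → arm 2.31 m, τ = 170.7 × 2.31 = 394.3 N·m counterclockwise.
Crate: 37.9 × 9.81 = 371.8 N down at 6.52 m → arm 1.44 m, τ = 371.8 × 1.44 = 535.4 N·m counterclockwise.
Net moment of the loads = 2226 N·m counterclockwise.
The upward force F acts at the left end, arm 7.96 m, giving F × 7.96 clockwise.
Balancing moments: F × 7.96 = 2226, giving F = 2226 / 7.96 = 280 N.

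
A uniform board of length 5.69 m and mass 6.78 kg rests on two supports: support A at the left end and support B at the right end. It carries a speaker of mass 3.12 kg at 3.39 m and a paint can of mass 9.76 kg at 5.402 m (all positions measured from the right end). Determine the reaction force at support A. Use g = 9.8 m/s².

R_A ≈ 142 N

Sum moments about support B (its reaction then has zero moment arm).
Beam weight: 6.78 × 9.8 = 66.44 N down at 2.845 m → arm 2.845 m, τ = 66.44 × 2.845 = 189 N·m counterclockwise.
Speaker: 3.12 × 9.8 = 30.58 N down at 3.39 m → arm 3.39 m, τ = 30.58 × 3.39 = 103.7 N·m counterclockwise.
Paint can: 9.76 × 9.8 = 95.65 N down at 5.402 m → arm 5.402 m, τ = 95.65 × 5.402 = 516.7 N·m counterclockwise.
Net load moment about support B = 809.4 N·m counterclockwise.
Reaction R at support A is upward at 5.69 m, arm 5.69 m → moment R × 5.69 clockwise.
Setting net torque to zero: R × 5.69 = 809.4 → R = 142 N.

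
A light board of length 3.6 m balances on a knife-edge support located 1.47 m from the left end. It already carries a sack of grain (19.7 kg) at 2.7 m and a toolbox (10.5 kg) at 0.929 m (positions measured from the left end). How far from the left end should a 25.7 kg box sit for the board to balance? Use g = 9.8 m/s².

x ≈ 0.748 m from the left end

Sum moments about the knife-edge support (at 1.47 m from the left end) (the support reaction has zero arm there).
Sack of grain: 19.7 × 9.8 = 193.1 N down at 2.7 m → arm 1.23 m, τ = 193.1 × 1.23 = 237.5 N·m clockwise.
Toolbox: 10.5 × 9.8 = 102.9 N down at 0.929 m → arm 0.541 m, τ = 102.9 × 0.541 = 55.67 N·m counterclockwise.
Net moment of existing loads = 181.8 N·m clockwise.
The box weighs 25.7 × 9.8 = 251.9 N and must supply an equal counterclockwise moment, so its lever arm about the knife-edge support is 181.8 / 251.9 = 0.722 m.
That puts it at 1.47 − 0.722 = 0.748 m from the left end.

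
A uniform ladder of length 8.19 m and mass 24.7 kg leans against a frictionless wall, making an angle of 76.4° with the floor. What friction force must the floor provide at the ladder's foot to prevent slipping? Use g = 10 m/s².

f ≈ 29.9 N

Sum moments about the foot of the ladder (the floor normal and friction both act there and drop out).
Ladder weight 24.7×10 = 247 N acts at 4.095 m along the ladder; its horizontal arm is 4.095·cos76.4° = 0.9629 m → τ = 237.8 N·m clockwise.
Wall normal N acts horizontally at the top; its moment arm is the height L sinθ = 8.19·sin76.4° = 7.96 m, counterclockwise.
Στ = 0 ⇒ N × 7.96 = 237.8 ⇒ N = 29.9 N.
ΣFx = 0: friction at the foot balances the wall's push, so f = N_wall = 29.9 N.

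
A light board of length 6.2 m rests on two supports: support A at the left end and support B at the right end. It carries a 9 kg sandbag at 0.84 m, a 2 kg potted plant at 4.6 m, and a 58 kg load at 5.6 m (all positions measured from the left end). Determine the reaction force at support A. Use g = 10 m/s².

Taking torques about support B:
Sandbag: 9 × 10 = 90 N down at 0.84 m → arm 5.36 m, τ = 90 × 5.36 = 482.4 N·m counterclockwise.
Potted plant: 2 × 10 = 20 N down at 4.6 m → arm 1.6 m, τ = 20 × 1.6 = 32 N·m counterclockwise.
Load: 58 × 10 = 580 N down at 5.6 m → arm 0.6 m, τ = 580 × 0.6 = 348 N·m counterclockwise.
Net load moment about support B = 862.4 N·m counterclockwise.
Reaction R at support A is upward at 0 m, arm 6.2 m → moment R × 6.2 clockwise.
For rotational equilibrium, R × 6.2 = 862.4, so R = 139 N.

R_A ≈ 139 N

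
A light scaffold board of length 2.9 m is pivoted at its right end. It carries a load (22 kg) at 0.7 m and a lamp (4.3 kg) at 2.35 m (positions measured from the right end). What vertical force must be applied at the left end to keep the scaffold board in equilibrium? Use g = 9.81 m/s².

Sum moments about the right end (the unknown pivot reaction has zero arm there).
Load: 22 × 9.81 = 215.8 N down at 0.7 m → arm 0.7 m, τ = 215.8 × 0.7 = 151.1 N·m counterclockwise.
Lamp: 4.3 × 9.81 = 42.18 N down at 2.35 m → arm 2.35 m, τ = 42.18 × 2.35 = 99.12 N·m counterclockwise.
Net moment of the loads = 250.2 N·m counterclockwise.
The upward force F acts at the left end, arm 2.9 m, giving F × 2.9 clockwise.
For rotational equilibrium, F × 2.9 = 250.2, so F = 250.2 / 2.9 = 86.3 N.

F ≈ 86.3 N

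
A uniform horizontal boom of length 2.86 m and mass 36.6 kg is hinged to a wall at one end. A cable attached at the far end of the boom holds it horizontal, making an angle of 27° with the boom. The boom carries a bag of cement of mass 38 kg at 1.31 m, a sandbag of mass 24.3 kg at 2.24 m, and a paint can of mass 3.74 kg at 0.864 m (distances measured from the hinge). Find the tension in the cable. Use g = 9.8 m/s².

Take moments about the hinge.
Beam weight: 36.6 × 9.8 = 358.7 N down at 1.43 m → arm 1.43 m, τ = 358.7 × 1.43 = 512.9 N·m clockwise.
Bag of cement: 38 × 9.8 = 372.4 N down at 1.31 m → arm 1.31 m, τ = 372.4 × 1.31 = 487.8 N·m clockwise.
Sandbag: 24.3 × 9.8 = 238.1 N down at 2.24 m → arm 2.24 m, τ = 238.1 × 2.24 = 533.3 N·m clockwise.
Paint can: 3.74 × 9.8 = 36.65 N down at 0.864 m → arm 0.864 m, τ = 36.65 × 0.864 = 31.67 N·m clockwise.
Total clockwise load moment = 1566 N·m.
The cable tension T acts at 2.86 m; only its component perpendicular to the boom, T sinθ, produces torque. sin 27° = 0.454.
Στ = 0 ⇒ T × 2.86 × 0.454 = 1566 ⇒ T = 1566 / 1.298 = 1210 N.

T ≈ 1210 N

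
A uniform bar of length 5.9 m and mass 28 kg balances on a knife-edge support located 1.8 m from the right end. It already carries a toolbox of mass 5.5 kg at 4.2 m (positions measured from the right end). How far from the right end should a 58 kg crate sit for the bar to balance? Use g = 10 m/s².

Sum moments about the knife-edge support (at 1.8 m from the right end) (the support reaction has zero arm there).
Beam weight: 28 × 10 = 280 N down at 2.95 m → arm 1.15 m, τ = 280 × 1.15 = 322 N·m counterclockwise.
Toolbox: 5.5 × 10 = 55 N down at 4.2 m → arm 2.4 m, τ = 55 × 2.4 = 132 N·m counterclockwise.
Net moment of existing loads = 454 N·m counterclockwise.
The crate weighs 58 × 10 = 580 N and must supply an equal clockwise moment, so its lever arm about the knife-edge support is 454 / 580 = 0.783 m.
That puts it at 1.8 − 0.783 = 1.02 m from the right end.

x ≈ 1.02 m from the right end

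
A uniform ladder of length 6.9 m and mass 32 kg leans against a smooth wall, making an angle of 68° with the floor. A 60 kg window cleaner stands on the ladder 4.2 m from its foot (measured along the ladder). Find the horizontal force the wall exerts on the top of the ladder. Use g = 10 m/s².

N_wall ≈ 212 N

Take moments about the foot of the ladder.
Ladder weight 32×10 = 320 N acts at 3.45 m along the ladder; its horizontal arm is 3.45·cos68° = 1.292 m → τ = 413.4 N·m clockwise.
Window cleaner: 60×10 = 600 N at 4.2 m → arm 1.573 m → τ = 943.8 N·m clockwise.
Wall normal N acts horizontally at the top; its moment arm is the height L sinθ = 6.9·sin68° = 6.398 m, counterclockwise.
For rotational equilibrium, N × 6.398 = 1357, so N = 212 N.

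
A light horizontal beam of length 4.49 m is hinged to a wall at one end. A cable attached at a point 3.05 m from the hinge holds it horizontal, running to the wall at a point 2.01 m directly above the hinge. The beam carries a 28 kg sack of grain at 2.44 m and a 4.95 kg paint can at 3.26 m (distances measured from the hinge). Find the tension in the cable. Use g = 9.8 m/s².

Take moments about the hinge.
Sack of grain: 28 × 9.8 = 274.4 N down at 2.44 m → arm 2.44 m, τ = 274.4 × 2.44 = 669.5 N·m clockwise.
Paint can: 4.95 × 9.8 = 48.51 N down at 3.26 m → arm 3.26 m, τ = 48.51 × 3.26 = 158.1 N·m clockwise.
Total clockwise load moment = 827.6 N·m.
The cable tension T acts at 3.05 m; only its component perpendicular to the beam, T sinθ, produces torque. sinθ = h/√(h²+d²) = 2.01/√(2.01²+3.05²) = 0.5503.
For rotational equilibrium, T × 3.05 × 0.5503 = 827.6, so T = 827.6 / 1.678 = 493 N.

T ≈ 493 N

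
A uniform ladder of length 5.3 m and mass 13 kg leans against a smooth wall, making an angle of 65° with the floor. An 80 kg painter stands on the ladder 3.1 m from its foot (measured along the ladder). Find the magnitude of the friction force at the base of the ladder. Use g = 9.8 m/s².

About the foot of the ladder:
Ladder weight 13×9.8 = 127.4 N acts at 2.65 m along the ladder; its horizontal arm is 2.65·cos65° = 1.12 m → τ = 142.7 N·m clockwise.
Painter: 80×9.8 = 784 N at 3.1 m → arm 1.31 m → τ = 1027 N·m clockwise.
Wall normal N acts horizontally at the top; its moment arm is the height L sinθ = 5.3·sin65° = 4.803 m, counterclockwise.
For rotational equilibrium, N × 4.803 = 1170, so N = 244 N.
ΣFx = 0: friction at the foot balances the wall's push, so f = N_wall = 244 N.

f ≈ 244 N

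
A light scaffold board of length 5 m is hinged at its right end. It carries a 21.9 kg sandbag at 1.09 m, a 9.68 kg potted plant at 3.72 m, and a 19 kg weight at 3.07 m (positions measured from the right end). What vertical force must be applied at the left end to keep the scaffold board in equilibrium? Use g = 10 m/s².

F ≈ 236 N

Sum moments about the right end (the unknown pivot reaction has zero arm there).
Sandbag: 21.9 × 10 = 219 N down at 1.09 m → arm 1.09 m, τ = 219 × 1.09 = 238.7 N·m counterclockwise.
Potted plant: 9.68 × 10 = 96.8 N down at 3.72 m → arm 3.72 m, τ = 96.8 × 3.72 = 360.1 N·m counterclockwise.
Weight: 19 × 10 = 190 N down at 3.07 m → arm 3.07 m, τ = 190 × 3.07 = 583.3 N·m counterclockwise.
Net moment of the loads = 1182 N·m counterclockwise.
The upward force F acts at the left end, arm 5 m, giving F × 5 clockwise.
Στ = 0 ⇒ F × 5 = 1182 ⇒ F = 1182 / 5 = 236 N.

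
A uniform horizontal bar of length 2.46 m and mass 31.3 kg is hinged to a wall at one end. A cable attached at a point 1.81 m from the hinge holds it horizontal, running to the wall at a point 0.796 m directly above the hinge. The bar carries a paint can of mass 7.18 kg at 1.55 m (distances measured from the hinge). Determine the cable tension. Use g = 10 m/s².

Sum moments about the hinge (the unknown hinge reaction has zero arm there).
Beam weight: 31.3 × 10 = 313 N down at 1.23 m → arm 1.23 m, τ = 313 × 1.23 = 385 N·m clockwise.
Paint can: 7.18 × 10 = 71.8 N down at 1.55 m → arm 1.55 m, τ = 71.8 × 1.55 = 111.3 N·m clockwise.
Total clockwise load moment = 496.3 N·m.
The cable tension T acts at 1.81 m; only its component perpendicular to the bar, T sinθ, produces torque. sinθ = h/√(h²+d²) = 0.796/√(0.796²+1.81²) = 0.4026.
Στ = 0 ⇒ T × 1.81 × 0.4026 = 496.3 ⇒ T = 496.3 / 0.7287 = 681 N.

T ≈ 681 N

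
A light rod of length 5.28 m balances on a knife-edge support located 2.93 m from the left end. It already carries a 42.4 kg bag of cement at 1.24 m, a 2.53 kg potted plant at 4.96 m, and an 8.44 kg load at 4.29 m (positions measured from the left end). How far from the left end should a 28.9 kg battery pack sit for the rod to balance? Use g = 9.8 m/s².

About the knife-edge support (at 2.93 m from the left end):
Bag of cement: 42.4 × 9.8 = 415.5 N down at 1.24 m → arm 1.69 m, τ = 415.5 × 1.69 = 702.2 N·m counterclockwise.
Potted plant: 2.53 × 9.8 = 24.79 N down at 4.96 m → arm 2.03 m, τ = 24.79 × 2.03 = 50.32 N·m clockwise.
Load: 8.44 × 9.8 = 82.71 N down at 4.29 m → arm 1.36 m, τ = 82.71 × 1.36 = 112.5 N·m clockwise.
Net moment of existing loads = 539.4 N·m counterclockwise.
The battery pack weighs 28.9 × 9.8 = 283.2 N and must supply an equal clockwise moment, so its lever arm about the knife-edge support is 539.4 / 283.2 = 1.9 m.
That puts it at 2.93 + 1.9 = 4.83 m from the left end.

x ≈ 4.83 m from the left end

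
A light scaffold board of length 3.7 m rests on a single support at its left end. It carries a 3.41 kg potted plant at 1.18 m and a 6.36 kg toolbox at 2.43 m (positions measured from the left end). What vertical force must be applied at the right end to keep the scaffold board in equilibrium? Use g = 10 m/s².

Take moments about the left end.
Potted plant: 3.41 × 10 = 34.1 N down at 1.18 m → arm 1.18 m, τ = 34.1 × 1.18 = 40.24 N·m clockwise.
Toolbox: 6.36 × 10 = 63.6 N down at 2.43 m → arm 2.43 m, τ = 63.6 × 2.43 = 154.5 N·m clockwise.
Net moment of the loads = 194.7 N·m clockwise.
The upward force F acts at the right end, arm 3.7 m, giving F × 3.7 counterclockwise.
Setting net torque to zero: F × 3.7 = 194.7 → F = 194.7 / 3.7 = 52.6 N.

F ≈ 52.6 N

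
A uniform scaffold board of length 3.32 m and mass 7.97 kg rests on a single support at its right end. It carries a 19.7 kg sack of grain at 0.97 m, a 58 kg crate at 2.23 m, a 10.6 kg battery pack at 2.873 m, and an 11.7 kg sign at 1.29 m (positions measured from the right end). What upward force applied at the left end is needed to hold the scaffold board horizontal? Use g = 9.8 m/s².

F ≈ 612 N

Sum moments about the right end (the unknown pivot reaction has zero arm there).
Beam weight: 7.97 × 9.8 = 78.11 N down at 1.66 m → arm 1.66 m, τ = 78.11 × 1.66 = 129.7 N·m counterclockwise.
Sack of grain: 19.7 × 9.8 = 193.1 N down at 0.97 m → arm 0.97 m, τ = 193.1 × 0.97 = 187.3 N·m counterclockwise.
Crate: 58 × 9.8 = 568.4 N down at 2.23 m → arm 2.23 m, τ = 568.4 × 2.23 = 1268 N·m counterclockwise.
Battery pack: 10.6 × 9.8 = 103.9 N down at 2.873 m → arm 2.873 m, τ = 103.9 × 2.873 = 298.5 N·m counterclockwise.
Sign: 11.7 × 9.8 = 114.7 N down at 1.29 m → arm 1.29 m, τ = 114.7 × 1.29 = 148 N·m counterclockwise.
Net moment of the loads = 2032 N·m counterclockwise.
The upward force F acts at the left end, arm 3.32 m, giving F × 3.32 clockwise.
For rotational equilibrium, F × 3.32 = 2032, so F = 2032 / 3.32 = 612 N.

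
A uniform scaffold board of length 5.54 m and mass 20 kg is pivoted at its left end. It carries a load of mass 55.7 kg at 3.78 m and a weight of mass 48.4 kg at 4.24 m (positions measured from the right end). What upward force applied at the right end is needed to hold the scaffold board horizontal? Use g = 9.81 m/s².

Sum moments about the left end (the unknown pivot reaction has zero arm there).
Beam weight: 20 × 9.81 = 196.2 N down at 2.77 m → arm 2.77 m, τ = 196.2 × 2.77 = 543.5 N·m clockwise.
Load: 55.7 × 9.81 = 546.4 N down at 3.78 m → arm 1.76 m, τ = 546.4 × 1.76 = 961.7 N·m clockwise.
Weight: 48.4 × 9.81 = 474.8 N down at 4.24 m → arm 1.3 m, τ = 474.8 × 1.3 = 617.2 N·m clockwise.
Net moment of the loads = 2122 N·m clockwise.
The upward force F acts at the right end, arm 5.54 m, giving F × 5.54 counterclockwise.
Στ = 0 ⇒ F × 5.54 = 2122 ⇒ F = 2122 / 5.54 = 383 N.

F ≈ 383 N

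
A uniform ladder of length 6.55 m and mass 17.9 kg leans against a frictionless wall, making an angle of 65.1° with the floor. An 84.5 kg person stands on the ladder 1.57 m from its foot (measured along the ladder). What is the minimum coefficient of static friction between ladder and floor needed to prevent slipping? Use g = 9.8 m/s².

Taking torques about the foot of the ladder:
Ladder weight 17.9×9.8 = 175.4 N acts at 3.275 m along the ladder; its horizontal arm is 3.275·cos65.1° = 1.379 m → τ = 241.9 N·m clockwise.
Person: 84.5×9.8 = 828.1 N at 1.57 m → arm 0.661 m → τ = 547.4 N·m clockwise.
Wall normal N acts horizontally at the top; its moment arm is the height L sinθ = 6.55·sin65.1° = 5.941 m, counterclockwise.
Setting net torque to zero: N × 5.941 = 789.3 → N = 132.9 N.
ΣFx = 0 ⇒ f = N_wall = 132.9 N. ΣFy = 0 ⇒ N_floor = 1004 N.
μ_min = f / N_floor = 132.9 / 1004 = 0.132.

μ_min ≈ 0.132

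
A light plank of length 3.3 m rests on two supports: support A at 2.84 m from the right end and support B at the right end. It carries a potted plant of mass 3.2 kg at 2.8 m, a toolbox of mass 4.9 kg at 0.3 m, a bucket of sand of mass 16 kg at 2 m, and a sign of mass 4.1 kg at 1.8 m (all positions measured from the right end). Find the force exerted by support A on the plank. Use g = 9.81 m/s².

Take moments about support B.
Potted plant: 3.2 × 9.81 = 31.39 N down at 2.8 m → arm 2.8 m, τ = 31.39 × 2.8 = 87.89 N·m counterclockwise.
Toolbox: 4.9 × 9.81 = 48.07 N down at 0.3 m → arm 0.3 m, τ = 48.07 × 0.3 = 14.42 N·m counterclockwise.
Bucket of sand: 16 × 9.81 = 157 N down at 2 m → arm 2 m, τ = 157 × 2 = 314 N·m counterclockwise.
Sign: 4.1 × 9.81 = 40.22 N down at 1.8 m → arm 1.8 m, τ = 40.22 × 1.8 = 72.4 N·m counterclockwise.
Net load moment about support B = 488.7 N·m counterclockwise.
Reaction R at support A is upward at 2.84 m, arm 2.84 m → moment R × 2.84 clockwise.
Balancing moments: R × 2.84 = 488.7, giving R = 172 N.

R_A ≈ 172 N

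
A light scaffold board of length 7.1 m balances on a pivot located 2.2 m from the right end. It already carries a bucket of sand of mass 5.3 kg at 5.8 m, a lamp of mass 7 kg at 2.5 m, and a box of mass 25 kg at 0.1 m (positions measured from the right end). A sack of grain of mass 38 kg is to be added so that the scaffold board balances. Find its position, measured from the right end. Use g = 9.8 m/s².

x ≈ 3.02 m from the right end

Choose the pivot (at 2.2 m from the right end) as the axis so the support reaction has zero arm there.
Bucket of sand: 5.3 × 9.8 = 51.94 N down at 5.8 m → arm 3.6 m, τ = 51.94 × 3.6 = 187 N·m counterclockwise.
Lamp: 7 × 9.8 = 68.6 N down at 2.5 m → arm 0.3 m, τ = 68.6 × 0.3 = 20.58 N·m counterclockwise.
Box: 25 × 9.8 = 245 N down at 0.1 m → arm 2.1 m, τ = 245 × 2.1 = 514.5 N·m clockwise.
Net moment of existing loads = 306.9 N·m clockwise.
The sack of grain weighs 38 × 9.8 = 372.4 N and must supply an equal counterclockwise moment, so its lever arm about the pivot is 306.9 / 372.4 = 0.824 m.
That puts it at 2.2 + 0.824 = 3.02 m from the right end.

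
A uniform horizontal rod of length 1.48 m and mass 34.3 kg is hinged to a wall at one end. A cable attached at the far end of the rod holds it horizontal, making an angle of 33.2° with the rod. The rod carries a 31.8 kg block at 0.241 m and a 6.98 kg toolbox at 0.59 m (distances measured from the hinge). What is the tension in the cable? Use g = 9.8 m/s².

Take moments about the hinge.
Beam weight: 34.3 × 9.8 = 336.1 N down at 0.74 m → arm 0.74 m, τ = 336.1 × 0.74 = 248.7 N·m clockwise.
Block: 31.8 × 9.8 = 311.6 N down at 0.241 m → arm 0.241 m, τ = 311.6 × 0.241 = 75.1 N·m clockwise.
Toolbox: 6.98 × 9.8 = 68.4 N down at 0.59 m → arm 0.59 m, τ = 68.4 × 0.59 = 40.36 N·m clockwise.
Total clockwise load moment = 364.2 N·m.
The cable tension T acts at 1.48 m; only its component perpendicular to the rod, T sinθ, produces torque. sin 33.2° = 0.5476.
Στ = 0 ⇒ T × 1.48 × 0.5476 = 364.2 ⇒ T = 364.2 / 0.8104 = 449 N.

T ≈ 449 N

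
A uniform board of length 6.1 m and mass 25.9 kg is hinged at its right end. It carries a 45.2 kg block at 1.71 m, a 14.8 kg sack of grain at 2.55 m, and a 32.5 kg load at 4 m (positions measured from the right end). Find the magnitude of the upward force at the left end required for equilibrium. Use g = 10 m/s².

About the right end:
Beam weight: 25.9 × 10 = 259 N down at 3.05 m → arm 3.05 m, τ = 259 × 3.05 = 789.9 N·m counterclockwise.
Block: 45.2 × 10 = 452 N down at 1.71 m → arm 1.71 m, τ = 452 × 1.71 = 772.9 N·m counterclockwise.
Sack of grain: 14.8 × 10 = 148 N down at 2.55 m → arm 2.55 m, τ = 148 × 2.55 = 377.4 N·m counterclockwise.
Load: 32.5 × 10 = 325 N down at 4 m → arm 4 m, τ = 325 × 4 = 1300 N·m counterclockwise.
Net moment of the loads = 3240 N·m counterclockwise.
The upward force F acts at the left end, arm 6.1 m, giving F × 6.1 clockwise.
Στ = 0 ⇒ F × 6.1 = 3240 ⇒ F = 3240 / 6.1 = 531 N.

F ≈ 531 N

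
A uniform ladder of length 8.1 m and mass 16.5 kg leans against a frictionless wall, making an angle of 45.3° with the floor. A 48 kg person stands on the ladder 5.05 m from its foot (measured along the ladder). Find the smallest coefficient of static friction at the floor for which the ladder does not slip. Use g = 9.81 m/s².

μ_min ≈ 0.586

Taking torques about the foot of the ladder:
Ladder weight 16.5×9.81 = 161.9 N acts at 4.05 m along the ladder; its horizontal arm is 4.05·cos45.3° = 2.849 m → τ = 461.3 N·m clockwise.
Person: 48×9.81 = 470.9 N at 5.05 m → arm 3.552 m → τ = 1673 N·m clockwise.
Wall normal N acts horizontally at the top; its moment arm is the height L sinθ = 8.1·sin45.3° = 5.757 m, counterclockwise.
Balancing moments: N × 5.757 = 2134, giving N = 370.7 N.
ΣFx = 0 ⇒ f = N_wall = 370.7 N. ΣFy = 0 ⇒ N_floor = 632.8 N.
μ_min = f / N_floor = 370.7 / 632.8 = 0.586.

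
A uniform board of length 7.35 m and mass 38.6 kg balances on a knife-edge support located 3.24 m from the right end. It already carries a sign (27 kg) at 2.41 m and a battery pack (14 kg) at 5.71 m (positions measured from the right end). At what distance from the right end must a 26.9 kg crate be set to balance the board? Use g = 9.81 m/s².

Taking torques about the knife-edge support (at 3.24 m from the right end):
Beam weight: 38.6 × 9.81 = 378.7 N down at 3.675 m → arm 0.435 m, τ = 378.7 × 0.435 = 164.7 N·m counterclockwise.
Sign: 27 × 9.81 = 264.9 N down at 2.41 m → arm 0.83 m, τ = 264.9 × 0.83 = 219.9 N·m clockwise.
Battery pack: 14 × 9.81 = 137.3 N down at 5.71 m → arm 2.47 m, τ = 137.3 × 2.47 = 339.1 N·m counterclockwise.
Net moment of existing loads = 283.9 N·m counterclockwise.
The crate weighs 26.9 × 9.81 = 263.9 N and must supply an equal clockwise moment, so its lever arm about the knife-edge support is 283.9 / 263.9 = 1.08 m.
That puts it at 3.24 − 1.08 = 2.16 m from the right end.

x ≈ 2.16 m from the right end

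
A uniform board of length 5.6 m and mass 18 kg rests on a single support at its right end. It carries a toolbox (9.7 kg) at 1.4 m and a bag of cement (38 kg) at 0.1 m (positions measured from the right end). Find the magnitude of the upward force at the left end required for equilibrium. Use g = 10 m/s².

Taking torques about the right end:
Beam weight: 18 × 10 = 180 N down at 2.8 m → arm 2.8 m, τ = 180 × 2.8 = 504 N·m counterclockwise.
Toolbox: 9.7 × 10 = 97 N down at 1.4 m → arm 1.4 m, τ = 97 × 1.4 = 135.8 N·m counterclockwise.
Bag of cement: 38 × 10 = 380 N down at 0.1 m → arm 0.1 m, τ = 380 × 0.1 = 38 N·m counterclockwise.
Net moment of the loads = 677.8 N·m counterclockwise.
The upward force F acts at the left end, arm 5.6 m, giving F × 5.6 clockwise.
Setting net torque to zero: F × 5.6 = 677.8 → F = 677.8 / 5.6 = 121 N.

F ≈ 121 N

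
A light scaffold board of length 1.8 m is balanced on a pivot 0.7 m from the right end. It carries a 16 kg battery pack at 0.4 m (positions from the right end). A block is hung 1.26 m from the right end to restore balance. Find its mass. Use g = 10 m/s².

m ≈ 8.57 kg

About the pivot (at 0.7 m from the right end):
Battery pack: 16 × 10 = 160 N down at 0.4 m → arm 0.3 m, τ = 160 × 0.3 = 48 N·m clockwise.
Net moment of known loads = 48 N·m clockwise.
An unknown mass m at 1.26 m has arm 0.56 m; its moment is m·g·0.56 counterclockwise.
Balancing moments: m × 10 × 0.56 = 48, giving m = 48 / (10 × 0.56) = 8.57 kg.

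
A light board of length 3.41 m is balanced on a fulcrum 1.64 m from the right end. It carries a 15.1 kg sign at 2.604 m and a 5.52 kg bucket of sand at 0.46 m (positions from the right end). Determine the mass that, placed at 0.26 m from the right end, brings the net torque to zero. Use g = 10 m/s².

m ≈ 5.83 kg

Sum moments about the fulcrum (at 1.64 m from the right end) (the support reaction has zero arm there).
Sign: 15.1 × 10 = 151 N down at 2.604 m → arm 0.964 m, τ = 151 × 0.964 = 145.6 N·m counterclockwise.
Bucket of sand: 5.52 × 10 = 55.2 N down at 0.46 m → arm 1.18 m, τ = 55.2 × 1.18 = 65.14 N·m clockwise.
Net moment of known loads = 80.46 N·m counterclockwise.
An unknown mass m at 0.26 m has arm 1.38 m; its moment is m·g·1.38 clockwise.
For rotational equilibrium, m × 10 × 1.38 = 80.46, so m = 80.46 / (10 × 1.38) = 5.83 kg.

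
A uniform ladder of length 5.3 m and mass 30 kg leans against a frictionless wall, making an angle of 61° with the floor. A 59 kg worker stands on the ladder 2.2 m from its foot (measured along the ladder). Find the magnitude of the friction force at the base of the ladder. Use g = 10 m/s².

f ≈ 219 N

About the foot of the ladder:
Ladder weight 30×10 = 300 N acts at 2.65 m along the ladder; its horizontal arm is 2.65·cos61° = 1.285 m → τ = 385.5 N·m clockwise.
Worker: 59×10 = 590 N at 2.2 m → arm 1.067 m → τ = 629.5 N·m clockwise.
Wall normal N acts horizontally at the top; its moment arm is the height L sinθ = 5.3·sin61° = 4.635 m, counterclockwise.
Setting net torque to zero: N × 4.635 = 1015 → N = 219 N.
ΣFx = 0: friction at the foot balances the wall's push, so f = N_wall = 219 N.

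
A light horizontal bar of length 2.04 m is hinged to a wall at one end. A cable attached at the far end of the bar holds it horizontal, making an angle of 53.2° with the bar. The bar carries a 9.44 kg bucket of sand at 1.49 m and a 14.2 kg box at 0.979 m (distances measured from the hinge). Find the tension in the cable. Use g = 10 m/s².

T ≈ 171 N

Take moments about the hinge.
Bucket of sand: 9.44 × 10 = 94.4 N down at 1.49 m → arm 1.49 m, τ = 94.4 × 1.49 = 140.7 N·m clockwise.
Box: 14.2 × 10 = 142 N down at 0.979 m → arm 0.979 m, τ = 142 × 0.979 = 139 N·m clockwise.
Total clockwise load moment = 279.7 N·m.
The cable tension T acts at 2.04 m; only its component perpendicular to the bar, T sinθ, produces torque. sin 53.2° = 0.8007.
Setting net torque to zero: T × 2.04 × 0.8007 = 279.7 → T = 279.7 / 1.633 = 171 N.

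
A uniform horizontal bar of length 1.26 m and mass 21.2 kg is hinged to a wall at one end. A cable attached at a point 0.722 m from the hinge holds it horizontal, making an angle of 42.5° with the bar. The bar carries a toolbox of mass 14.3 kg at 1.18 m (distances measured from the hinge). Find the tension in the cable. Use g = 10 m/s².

T ≈ 620 N

Taking torques about the hinge:
Beam weight: 21.2 × 10 = 212 N down at 0.63 m → arm 0.63 m, τ = 212 × 0.63 = 133.6 N·m clockwise.
Toolbox: 14.3 × 10 = 143 N down at 1.18 m → arm 1.18 m, τ = 143 × 1.18 = 168.7 N·m clockwise.
Total clockwise load moment = 302.3 N·m.
The cable tension T acts at 0.722 m; only its component perpendicular to the bar, T sinθ, produces torque. sin 42.5° = 0.6756.
Στ = 0 ⇒ T × 0.722 × 0.6756 = 302.3 ⇒ T = 302.3 / 0.4878 = 620 N.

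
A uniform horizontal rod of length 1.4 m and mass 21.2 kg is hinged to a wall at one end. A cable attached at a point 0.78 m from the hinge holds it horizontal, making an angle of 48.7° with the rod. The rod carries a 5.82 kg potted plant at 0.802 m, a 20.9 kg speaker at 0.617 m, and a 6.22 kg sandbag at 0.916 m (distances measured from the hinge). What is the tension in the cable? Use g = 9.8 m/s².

Choose the hinge as the axis so the unknown hinge reaction has zero arm there.
Beam weight: 21.2 × 9.8 = 207.8 N down at 0.7 m → arm 0.7 m, τ = 207.8 × 0.7 = 145.5 N·m clockwise.
Potted plant: 5.82 × 9.8 = 57.04 N down at 0.802 m → arm 0.802 m, τ = 57.04 × 0.802 = 45.75 N·m clockwise.
Speaker: 20.9 × 9.8 = 204.8 N down at 0.617 m → arm 0.617 m, τ = 204.8 × 0.617 = 126.4 N·m clockwise.
Sandbag: 6.22 × 9.8 = 60.96 N down at 0.916 m → arm 0.916 m, τ = 60.96 × 0.916 = 55.84 N·m clockwise.
Total clockwise load moment = 373.5 N·m.
The cable tension T acts at 0.78 m; only its component perpendicular to the rod, T sinθ, produces torque. sin 48.7° = 0.7513.
Στ = 0 ⇒ T × 0.78 × 0.7513 = 373.5 ⇒ T = 373.5 / 0.586 = 637 N.

T ≈ 637 N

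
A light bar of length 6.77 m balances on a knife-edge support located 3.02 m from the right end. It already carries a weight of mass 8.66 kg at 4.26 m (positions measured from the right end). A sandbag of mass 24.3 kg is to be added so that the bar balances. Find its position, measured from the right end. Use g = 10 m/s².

About the knife-edge support (at 3.02 m from the right end):
Weight: 8.66 × 10 = 86.6 N down at 4.26 m → arm 1.24 m, τ = 86.6 × 1.24 = 107.4 N·m counterclockwise.
Net moment of existing loads = 107.4 N·m counterclockwise.
The sandbag weighs 24.3 × 10 = 243 N and must supply an equal clockwise moment, so its lever arm about the knife-edge support is 107.4 / 243 = 0.442 m.
That puts it at 3.02 − 0.442 = 2.58 m from the right end.

x ≈ 2.58 m from the right end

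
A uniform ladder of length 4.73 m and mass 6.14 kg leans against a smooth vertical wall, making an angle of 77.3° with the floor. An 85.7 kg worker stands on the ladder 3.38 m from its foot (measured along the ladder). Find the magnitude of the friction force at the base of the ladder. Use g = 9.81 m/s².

Choose the foot of the ladder as the axis so the floor normal and friction both act there and drop out.
Ladder weight 6.14×9.81 = 60.23 N acts at 2.365 m along the ladder; its horizontal arm is 2.365·cos77.3° = 0.5199 m → τ = 31.31 N·m clockwise.
Worker: 85.7×9.81 = 840.7 N at 3.38 m → arm 0.7431 m → τ = 624.7 N·m clockwise.
Wall normal N acts horizontally at the top; its moment arm is the height L sinθ = 4.73·sin77.3° = 4.614 m, counterclockwise.
Στ = 0 ⇒ N × 4.614 = 656 ⇒ N = 142 N.
ΣFx = 0: friction at the foot balances the wall's push, so f = N_wall = 142 N.

f ≈ 142 N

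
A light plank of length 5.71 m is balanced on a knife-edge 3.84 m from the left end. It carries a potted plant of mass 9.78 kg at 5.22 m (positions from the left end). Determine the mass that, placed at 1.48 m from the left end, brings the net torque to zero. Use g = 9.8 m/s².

Take moments about the knife-edge (at 3.84 m from the left end).
Potted plant: 9.78 × 9.8 = 95.84 N down at 5.22 m → arm 1.38 m, τ = 95.84 × 1.38 = 132.3 N·m clockwise.
Net moment of known loads = 132.3 N·m clockwise.
An unknown mass m at 1.48 m has arm 2.36 m; its moment is m·g·2.36 counterclockwise.
Balancing moments: m × 9.8 × 2.36 = 132.3, giving m = 132.3 / (9.8 × 2.36) = 5.72 kg.

m ≈ 5.72 kg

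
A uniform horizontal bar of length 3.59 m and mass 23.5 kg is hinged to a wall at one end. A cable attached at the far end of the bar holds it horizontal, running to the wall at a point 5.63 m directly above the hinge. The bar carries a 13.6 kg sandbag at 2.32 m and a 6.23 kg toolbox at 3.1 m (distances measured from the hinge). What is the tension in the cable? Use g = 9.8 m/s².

T ≈ 301 N

Taking torques about the hinge:
Beam weight: 23.5 × 9.8 = 230.3 N down at 1.795 m → arm 1.795 m, τ = 230.3 × 1.795 = 413.4 N·m clockwise.
Sandbag: 13.6 × 9.8 = 133.3 N down at 2.32 m → arm 2.32 m, τ = 133.3 × 2.32 = 309.3 N·m clockwise.
Toolbox: 6.23 × 9.8 = 61.05 N down at 3.1 m → arm 3.1 m, τ = 61.05 × 3.1 = 189.3 N·m clockwise.
Total clockwise load moment = 912 N·m.
The cable tension T acts at 3.59 m; only its component perpendicular to the bar, T sinθ, produces torque. sinθ = h/√(h²+d²) = 5.63/√(5.63²+3.59²) = 0.8432.
Setting net torque to zero: T × 3.59 × 0.8432 = 912 → T = 912 / 3.027 = 301 N.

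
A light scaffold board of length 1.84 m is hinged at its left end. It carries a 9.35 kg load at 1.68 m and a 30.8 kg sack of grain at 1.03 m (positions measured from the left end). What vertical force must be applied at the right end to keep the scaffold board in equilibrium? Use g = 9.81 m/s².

Taking torques about the left end:
Load: 9.35 × 9.81 = 91.72 N down at 1.68 m → arm 1.68 m, τ = 91.72 × 1.68 = 154.1 N·m clockwise.
Sack of grain: 30.8 × 9.81 = 302.1 N down at 1.03 m → arm 1.03 m, τ = 302.1 × 1.03 = 311.2 N·m clockwise.
Net moment of the loads = 465.3 N·m clockwise.
The upward force F acts at the right end, arm 1.84 m, giving F × 1.84 counterclockwise.
Setting net torque to zero: F × 1.84 = 465.3 → F = 465.3 / 1.84 = 253 N.

F ≈ 253 N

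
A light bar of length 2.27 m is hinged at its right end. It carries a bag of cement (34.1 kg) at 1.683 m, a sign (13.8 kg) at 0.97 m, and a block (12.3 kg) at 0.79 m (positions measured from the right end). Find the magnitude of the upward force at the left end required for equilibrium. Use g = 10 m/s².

Sum moments about the right end (the unknown pivot reaction has zero arm there).
Bag of cement: 34.1 × 10 = 341 N down at 1.683 m → arm 1.683 m, τ = 341 × 1.683 = 573.9 N·m counterclockwise.
Sign: 13.8 × 10 = 138 N down at 0.97 m → arm 0.97 m, τ = 138 × 0.97 = 133.9 N·m counterclockwise.
Block: 12.3 × 10 = 123 N down at 0.79 m → arm 0.79 m, τ = 123 × 0.79 = 97.17 N·m counterclockwise.
Net moment of the loads = 805 N·m counterclockwise.
The upward force F acts at the left end, arm 2.27 m, giving F × 2.27 clockwise.
Balancing moments: F × 2.27 = 805, giving F = 805 / 2.27 = 355 N.

F ≈ 355 N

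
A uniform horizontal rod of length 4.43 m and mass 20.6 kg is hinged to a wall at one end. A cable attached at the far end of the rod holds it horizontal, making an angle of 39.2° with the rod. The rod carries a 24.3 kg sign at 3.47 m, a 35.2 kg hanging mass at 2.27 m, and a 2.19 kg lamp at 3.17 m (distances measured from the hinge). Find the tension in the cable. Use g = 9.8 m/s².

Take moments about the hinge.
Beam weight: 20.6 × 9.8 = 201.9 N down at 2.215 m → arm 2.215 m, τ = 201.9 × 2.215 = 447.2 N·m clockwise.
Sign: 24.3 × 9.8 = 238.1 N down at 3.47 m → arm 3.47 m, τ = 238.1 × 3.47 = 826.2 N·m clockwise.
Hanging mass: 35.2 × 9.8 = 345 N down at 2.27 m → arm 2.27 m, τ = 345 × 2.27 = 783.1 N·m clockwise.
Lamp: 2.19 × 9.8 = 21.46 N down at 3.17 m → arm 3.17 m, τ = 21.46 × 3.17 = 68.03 N·m clockwise.
Total clockwise load moment = 2125 N·m.
The cable tension T acts at 4.43 m; only its component perpendicular to the rod, T sinθ, produces torque. sin 39.2° = 0.632.
Στ = 0 ⇒ T × 4.43 × 0.632 = 2125 ⇒ T = 2125 / 2.8 = 759 N.

T ≈ 759 N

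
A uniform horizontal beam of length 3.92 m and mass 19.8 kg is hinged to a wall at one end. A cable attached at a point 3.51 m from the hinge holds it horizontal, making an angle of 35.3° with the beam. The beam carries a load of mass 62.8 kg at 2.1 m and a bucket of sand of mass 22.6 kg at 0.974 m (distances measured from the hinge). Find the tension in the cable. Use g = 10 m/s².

About the hinge:
Beam weight: 19.8 × 10 = 198 N down at 1.96 m → arm 1.96 m, τ = 198 × 1.96 = 388.1 N·m clockwise.
Load: 62.8 × 10 = 628 N down at 2.1 m → arm 2.1 m, τ = 628 × 2.1 = 1319 N·m clockwise.
Bucket of sand: 22.6 × 10 = 226 N down at 0.974 m → arm 0.974 m, τ = 226 × 0.974 = 220.1 N·m clockwise.
Total clockwise load moment = 1927 N·m.
The cable tension T acts at 3.51 m; only its component perpendicular to the beam, T sinθ, produces torque. sin 35.3° = 0.5779.
Balancing moments: T × 3.51 × 0.5779 = 1927, giving T = 1927 / 2.028 = 950 N.

T ≈ 950 N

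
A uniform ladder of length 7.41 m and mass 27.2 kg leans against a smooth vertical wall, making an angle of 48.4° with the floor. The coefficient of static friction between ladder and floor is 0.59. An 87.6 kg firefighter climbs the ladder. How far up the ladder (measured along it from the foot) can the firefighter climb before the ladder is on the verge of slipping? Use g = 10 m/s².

Sum moments about the foot of the ladder (the floor normal and friction both act there and drop out).
Ladder weight 27.2×10 = 272 N acts at 3.705 m along the ladder; its horizontal arm is 3.705·cos48.4° = 2.46 m → τ = 669.1 N·m clockwise.
Firefighter weight 87.6×10 = 876 N at distance d → arm d·cos48.4° → τ = 876·d·0.6639 clockwise.
Wall normal N at the top has arm L sinθ = 5.541 m counterclockwise, so Στ = 0 gives N·5.541 = 669.1 + 581.6·d.
ΣFy = 0 ⇒ N_floor = 1148 N, so the maximum friction is μ_s·N_floor = 0.59×1148 = 677.3 N. ΣFx = 0 ⇒ N_wall = f, so at the slipping point N = 677.3 N.
Substituting: 677.3×5.541 = 669.1 + 581.6·d ⇒ d = (3753 − 669.1) / 581.6 = 5.3 m.

d ≈ 5.3 m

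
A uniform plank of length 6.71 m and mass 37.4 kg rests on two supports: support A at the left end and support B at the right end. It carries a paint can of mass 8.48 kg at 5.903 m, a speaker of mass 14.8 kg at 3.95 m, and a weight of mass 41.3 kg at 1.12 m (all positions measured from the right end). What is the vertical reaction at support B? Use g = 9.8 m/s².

R_B ≈ 590 N

Choose support A as the axis so its reaction then has zero moment arm.
Beam weight: 37.4 × 9.8 = 366.5 N down at 3.355 m → arm 3.355 m, τ = 366.5 × 3.355 = 1230 N·m clockwise.
Paint can: 8.48 × 9.8 = 83.1 N down at 5.903 m → arm 0.807 m, τ = 83.1 × 0.807 = 67.06 N·m clockwise.
Speaker: 14.8 × 9.8 = 145 N down at 3.95 m → arm 2.76 m, τ = 145 × 2.76 = 400.2 N·m clockwise.
Weight: 41.3 × 9.8 = 404.7 N down at 1.12 m → arm 5.59 m, τ = 404.7 × 5.59 = 2262 N·m clockwise.
Net load moment about support A = 3959 N·m clockwise.
Reaction R at support B is upward at 0 m, arm 6.71 m → moment R × 6.71 counterclockwise.
For rotational equilibrium, R × 6.71 = 3959, so R = 590 N.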